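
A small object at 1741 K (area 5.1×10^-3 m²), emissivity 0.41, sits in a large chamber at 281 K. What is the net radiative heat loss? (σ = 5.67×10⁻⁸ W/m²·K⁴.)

Q ≈ 1090 W

Q = εσA(T⁴ − T_s⁴). T⁴ − T_s⁴ = (1741)⁴ − (281)⁴ = 9.19×10^12 − 6.23×10^9 = 9.18×10^12 K⁴.
Q = 0.41 × 5.67×10⁻⁸ × 5.10×10^-3 × 9.18×10^12 = 1090 W.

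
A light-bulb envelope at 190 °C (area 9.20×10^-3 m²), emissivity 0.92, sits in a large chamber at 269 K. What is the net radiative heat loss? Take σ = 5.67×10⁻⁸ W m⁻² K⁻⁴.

Convert: 190 °C = 463 K.
Q = εσA(T⁴ − T_s⁴). T⁴ − T_s⁴ = (463)⁴ − (269)⁴ = 4.60×10^10 − 5.24×10^9 = 4.07×10^10 K⁴.
Q = 0.92 × 5.67×10⁻⁸ × 9.20×10^-3 × 4.07×10^10 = 19.5 W.

Q ≈ 19.5 W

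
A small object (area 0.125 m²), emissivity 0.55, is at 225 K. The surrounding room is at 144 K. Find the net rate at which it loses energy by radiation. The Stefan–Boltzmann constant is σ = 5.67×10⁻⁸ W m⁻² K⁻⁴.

Q = εσA(T⁴ − T_s⁴). T⁴ − T_s⁴ = (225)⁴ − (144)⁴ = 2.56×10^9 − 4.30×10^8 = 2.13×10^9 K⁴.
Q = 0.55 × 5.67×10⁻⁸ × 0.125 × 2.13×10^9 = 8.31 W.

Q ≈ 8.31 W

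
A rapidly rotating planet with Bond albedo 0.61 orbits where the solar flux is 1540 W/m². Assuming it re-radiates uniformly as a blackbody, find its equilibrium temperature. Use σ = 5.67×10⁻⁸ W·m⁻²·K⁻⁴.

Power absorbed = (1−a)S·πR²; power emitted = 4πR²σT⁴. Equating and cancelling πR²:
T = ((1−a)S / 4σ)^(1/4) = (601 / (4 × 5.67×10⁻⁸))^(1/4) = (2.65×10^9)^(1/4).
T = 227 K.

T ≈ 227 K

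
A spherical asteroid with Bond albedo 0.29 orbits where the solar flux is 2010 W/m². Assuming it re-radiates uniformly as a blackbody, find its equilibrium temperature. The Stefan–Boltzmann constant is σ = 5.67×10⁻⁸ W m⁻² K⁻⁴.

Power absorbed = (1−a)S·πR²; power emitted = 4πR²σT⁴. Equating and cancelling πR²:
T = ((1−a)S / 4σ)^(1/4) = (1430 / (4 × 5.67×10⁻⁸))^(1/4) = (6.29×10^9)^(1/4).
T = 282 K.

T ≈ 282 K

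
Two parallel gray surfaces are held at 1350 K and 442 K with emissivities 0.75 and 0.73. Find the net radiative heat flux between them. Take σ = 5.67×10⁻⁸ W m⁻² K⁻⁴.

q ≈ 1.09×10^5 W/m²

For two large parallel gray plates, q = σ(T₁⁴ − T₂⁴) / (1/ε₁ + 1/ε₂ − 1).
1/ε₁ + 1/ε₂ − 1 = 1/0.75 + 1/0.73 − 1 = 1.703.
T₁⁴ − T₂⁴ = 3.32×10^12 − 3.82×10^10 = 3.28×10^12 K⁴.
q = 5.67×10⁻⁸ × 3.28×10^12 / 1.703 = 1.09×10^5 W/m².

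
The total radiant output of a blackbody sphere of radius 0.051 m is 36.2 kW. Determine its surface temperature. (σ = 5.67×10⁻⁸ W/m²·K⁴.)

A = 4πr² = 4π × (0.051)² = 0.0327 m².
From P = σAT⁴, T = (P / σA)^(1/4) = (36200 / (5.67×10⁻⁸ × 0.0327))^(1/4).
T = (1.95×10^13)^(1/4) = 2100 K.

T ≈ 2100 K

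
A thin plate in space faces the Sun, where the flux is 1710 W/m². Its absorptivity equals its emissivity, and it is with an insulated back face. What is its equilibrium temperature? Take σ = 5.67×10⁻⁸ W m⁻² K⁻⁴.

T ≈ 417 K

Absorbed flux αS = emitted flux εσT⁴ (one radiating face); with α = ε, T = (S/σ)^(1/4).
T = (1710 / 5.67×10⁻⁸)^(1/4) = (3.02×10^10)^(1/4).
T = 417 K.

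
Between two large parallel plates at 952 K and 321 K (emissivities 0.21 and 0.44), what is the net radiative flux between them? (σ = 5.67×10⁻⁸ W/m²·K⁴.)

q ≈ 7620 W/m²

For two large parallel gray plates, q = σ(T₁⁴ − T₂⁴) / (1/ε₁ + 1/ε₂ − 1).
1/ε₁ + 1/ε₂ − 1 = 1/0.21 + 1/0.44 − 1 = 6.035.
T₁⁴ − T₂⁴ = 8.21×10^11 − 1.06×10^10 = 8.11×10^11 K⁴.
q = 5.67×10⁻⁸ × 8.11×10^11 / 6.035 = 7620 W/m².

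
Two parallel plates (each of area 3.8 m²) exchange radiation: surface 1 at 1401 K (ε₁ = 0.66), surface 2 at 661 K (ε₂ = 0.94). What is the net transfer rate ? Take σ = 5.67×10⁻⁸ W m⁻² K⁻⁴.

For two large parallel gray plates, q = σ(T₁⁴ − T₂⁴) / (1/ε₁ + 1/ε₂ − 1).
1/ε₁ + 1/ε₂ − 1 = 1/0.66 + 1/0.94 − 1 = 1.579.
T₁⁴ − T₂⁴ = 3.85×10^12 − 1.91×10^11 = 3.66×10^12 K⁴.
q = 5.67×10⁻⁸ × 3.66×10^12 / 1.579 = 1.31×10^5 W/m².
Q = q·A = 1.31×10^5 × 3.8 = 5.00×10^5 W.

Q ≈ 5.00×10^5 W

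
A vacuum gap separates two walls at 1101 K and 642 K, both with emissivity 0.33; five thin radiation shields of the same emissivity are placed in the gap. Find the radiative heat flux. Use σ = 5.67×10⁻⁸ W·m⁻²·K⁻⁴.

Each of the 6 gaps contributes resistance (2/ε − 1) = 2/0.33 − 1 = 5.061; total = 30.36.
q = σ(T₁⁴ − T₂⁴) / 30.36 = 5.67×10⁻⁸ × 1.30×10^12 / 30.36 = 2430 W/m².

q ≈ 2430 W/m²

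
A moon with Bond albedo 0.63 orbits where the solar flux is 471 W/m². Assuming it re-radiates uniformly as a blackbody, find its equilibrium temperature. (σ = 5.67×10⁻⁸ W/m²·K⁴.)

T ≈ 166 K

Power absorbed = (1−a)S·πR²; power emitted = 4πR²σT⁴. Equating and cancelling πR²:
T = ((1−a)S / 4σ)^(1/4) = (174 / (4 × 5.67×10⁻⁸))^(1/4) = (7.68×10^8)^(1/4).
T = 166 K.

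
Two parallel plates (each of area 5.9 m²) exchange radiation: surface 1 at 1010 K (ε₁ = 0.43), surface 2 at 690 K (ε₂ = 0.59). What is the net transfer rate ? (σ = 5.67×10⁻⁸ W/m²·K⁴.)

Q ≈ 90100 W

For two large parallel gray plates, q = σ(T₁⁴ − T₂⁴) / (1/ε₁ + 1/ε₂ − 1).
1/ε₁ + 1/ε₂ − 1 = 1/0.43 + 1/0.59 − 1 = 3.020.
T₁⁴ − T₂⁴ = 1.04×10^12 − 2.27×10^11 = 8.14×10^11 K⁴.
q = 5.67×10⁻⁸ × 8.14×10^11 / 3.020 = 15300 W/m².
Q = q·A = 15300 × 5.9 = 90100 W.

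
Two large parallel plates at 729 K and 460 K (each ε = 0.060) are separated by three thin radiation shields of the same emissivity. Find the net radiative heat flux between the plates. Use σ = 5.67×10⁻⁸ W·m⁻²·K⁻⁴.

q ≈ 104 W/m²

Each of the 4 gaps contributes resistance (2/ε − 1) = 2/0.060 − 1 = 32.33; total = 129.3.
q = σ(T₁⁴ − T₂⁴) / 129.3 = 5.67×10⁻⁸ × 2.38×10^11 / 129.3 = 104 W/m².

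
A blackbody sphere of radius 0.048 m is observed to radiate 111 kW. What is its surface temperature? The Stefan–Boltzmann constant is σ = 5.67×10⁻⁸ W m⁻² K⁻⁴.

T ≈ 2870 K

A = 4πr² = 4π × (0.048)² = 0.0290 m².
From P = σAT⁴, T = (P / σA)^(1/4) = (1.11×10^5 / (5.67×10⁻⁸ × 0.0290))^(1/4).
T = (6.76×10^13)^(1/4) = 2870 K.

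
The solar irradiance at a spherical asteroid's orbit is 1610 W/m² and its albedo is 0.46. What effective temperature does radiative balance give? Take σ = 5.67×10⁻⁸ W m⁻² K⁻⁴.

Power absorbed = (1−a)S·πR²; power emitted = 4πR²σT⁴. Equating and cancelling πR²:
T = ((1−a)S / 4σ)^(1/4) = (869 / (4 × 5.67×10⁻⁸))^(1/4) = (3.83×10^9)^(1/4).
T = 249 K.

T ≈ 249 K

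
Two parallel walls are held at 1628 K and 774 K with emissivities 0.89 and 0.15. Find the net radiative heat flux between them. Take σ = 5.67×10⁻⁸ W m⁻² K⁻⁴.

For two large parallel gray plates, q = σ(T₁⁴ − T₂⁴) / (1/ε₁ + 1/ε₂ − 1).
1/ε₁ + 1/ε₂ − 1 = 1/0.89 + 1/0.15 − 1 = 6.790.
T₁⁴ − T₂⁴ = 7.02×10^12 − 3.59×10^11 = 6.67×10^12 K⁴.
q = 5.67×10⁻⁸ × 6.67×10^12 / 6.790 = 55700 W/m².

q ≈ 55700 W/m²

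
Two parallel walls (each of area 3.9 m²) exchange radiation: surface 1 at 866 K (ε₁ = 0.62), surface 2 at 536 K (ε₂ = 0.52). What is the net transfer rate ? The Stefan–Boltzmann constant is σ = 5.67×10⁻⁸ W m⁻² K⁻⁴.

Q ≈ 41800 W

For two large parallel gray plates, q = σ(T₁⁴ − T₂⁴) / (1/ε₁ + 1/ε₂ − 1).
1/ε₁ + 1/ε₂ − 1 = 1/0.62 + 1/0.52 − 1 = 2.536.
T₁⁴ − T₂⁴ = 5.62×10^11 − 8.25×10^10 = 4.80×10^11 K⁴.
q = 5.67×10⁻⁸ × 4.80×10^11 / 2.536 = 10700 W/m².
Q = q·A = 10700 × 3.9 = 41800 W.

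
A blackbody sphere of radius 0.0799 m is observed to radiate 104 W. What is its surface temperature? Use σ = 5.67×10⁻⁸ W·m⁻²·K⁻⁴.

A = 4πr² = 4π × (0.0799)² = 0.0802 m².
From P = σAT⁴, T = (P / σA)^(1/4) = (104 / (5.67×10⁻⁸ × 0.0802))^(1/4).
T = (2.29×10^10)^(1/4) = 389 K.

T ≈ 389 K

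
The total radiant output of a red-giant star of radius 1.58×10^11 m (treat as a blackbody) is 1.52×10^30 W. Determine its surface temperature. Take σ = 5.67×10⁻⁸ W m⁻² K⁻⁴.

A = 4πr² = 4π × (1.58×10^11)² = 3.14×10^23 m².
From P = σAT⁴, T = (P / σA)^(1/4) = (1.52×10^30 / (5.67×10⁻⁸ × 3.14×10^23))^(1/4).
T = (8.55×10^13)^(1/4) = 3040 K.

T ≈ 3040 K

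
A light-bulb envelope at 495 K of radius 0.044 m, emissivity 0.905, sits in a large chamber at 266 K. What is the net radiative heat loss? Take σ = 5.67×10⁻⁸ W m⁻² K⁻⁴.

A = 4πr² = 4π × (0.044)² = 0.0243 m².
Q = εσA(T⁴ − T_s⁴). T⁴ − T_s⁴ = (495)⁴ − (266)⁴ = 6.00×10^10 − 5.01×10^9 = 5.50×10^10 K⁴.
Q = 0.905 × 5.67×10⁻⁸ × 0.0243 × 5.50×10^10 = 68.7 W.

Q ≈ 68.7 W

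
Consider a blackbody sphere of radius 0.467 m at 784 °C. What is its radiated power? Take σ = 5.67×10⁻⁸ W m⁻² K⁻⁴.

P ≈ 1.94×10^5 W

A = 4πr² = 4π × (0.467)² = 2.74 m².
784 °C = 1057 K.
P = σAT⁴ = 5.67×10⁻⁸ × 2.74 × (1057)⁴ = 5.67×10⁻⁸ × 2.74 × 1.25×10^12.
P = 1.94×10^5 W.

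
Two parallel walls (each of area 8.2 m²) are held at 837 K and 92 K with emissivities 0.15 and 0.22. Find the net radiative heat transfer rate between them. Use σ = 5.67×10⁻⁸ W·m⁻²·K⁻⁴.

Q ≈ 22300 W

For two large parallel gray plates, q = σ(T₁⁴ − T₂⁴) / (1/ε₁ + 1/ε₂ − 1).
1/ε₁ + 1/ε₂ − 1 = 1/0.15 + 1/0.22 − 1 = 10.21.
T₁⁴ − T₂⁴ = 4.91×10^11 − 7.16×10^7 = 4.91×10^11 K⁴.
q = 5.67×10⁻⁸ × 4.91×10^11 / 10.21 = 2720 W/m².
Q = q·A = 2720 × 8.2 = 22300 W.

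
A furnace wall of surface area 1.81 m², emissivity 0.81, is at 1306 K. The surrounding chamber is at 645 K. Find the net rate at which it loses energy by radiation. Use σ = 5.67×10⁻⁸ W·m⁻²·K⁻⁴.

Q ≈ 2.27×10^5 W

Q = εσA(T⁴ − T_s⁴). T⁴ − T_s⁴ = (1306)⁴ − (645)⁴ = 2.91×10^12 − 1.73×10^11 = 2.74×10^12 K⁴.
Q = 0.81 × 5.67×10⁻⁸ × 1.81 × 2.74×10^12 = 2.27×10^5 W.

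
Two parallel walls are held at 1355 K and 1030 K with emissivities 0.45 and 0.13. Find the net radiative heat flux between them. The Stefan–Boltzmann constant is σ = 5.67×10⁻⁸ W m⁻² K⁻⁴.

q ≈ 14300 W/m²

For two large parallel gray plates, q = σ(T₁⁴ − T₂⁴) / (1/ε₁ + 1/ε₂ − 1).
1/ε₁ + 1/ε₂ − 1 = 1/0.45 + 1/0.13 − 1 = 8.915.
T₁⁴ − T₂⁴ = 3.37×10^12 − 1.13×10^12 = 2.25×10^12 K⁴.
q = 5.67×10⁻⁸ × 2.25×10^12 / 8.915 = 14300 W/m².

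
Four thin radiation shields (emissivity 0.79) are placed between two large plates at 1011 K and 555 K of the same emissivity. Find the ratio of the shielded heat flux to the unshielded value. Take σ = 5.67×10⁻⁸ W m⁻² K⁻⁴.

With N identical shields there are N+1 = 5 gaps in series, each with the same radiative resistance, so the flux falls to 1/(N+1) of its unshielded value.

ratio ≈ 0.200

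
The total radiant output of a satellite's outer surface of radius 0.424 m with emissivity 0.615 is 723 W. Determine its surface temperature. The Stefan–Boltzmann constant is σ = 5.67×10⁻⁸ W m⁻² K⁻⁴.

A = 4πr² = 4π × (0.424)² = 2.26 m².
From P = εσAT⁴, T = (P / εσA)^(1/4) = (723 / (0.615 × 5.67×10⁻⁸ × 2.26))^(1/4).
T = (9.18×10^9)^(1/4) = 310 K.

T ≈ 310 K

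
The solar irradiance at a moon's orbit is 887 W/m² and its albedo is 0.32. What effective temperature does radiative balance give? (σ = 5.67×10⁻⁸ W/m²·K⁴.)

T ≈ 227 K

Power absorbed = (1−a)S·πR²; power emitted = 4πR²σT⁴. Equating and cancelling πR²:
T = ((1−a)S / 4σ)^(1/4) = (603 / (4 × 5.67×10⁻⁸))^(1/4) = (2.66×10^9)^(1/4).
T = 227 K.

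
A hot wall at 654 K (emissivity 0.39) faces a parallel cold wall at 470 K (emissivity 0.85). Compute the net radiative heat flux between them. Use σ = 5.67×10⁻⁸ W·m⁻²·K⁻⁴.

q ≈ 2780 W/m²

For two large parallel gray plates, q = σ(T₁⁴ − T₂⁴) / (1/ε₁ + 1/ε₂ − 1).
1/ε₁ + 1/ε₂ − 1 = 1/0.39 + 1/0.85 − 1 = 2.741.
T₁⁴ − T₂⁴ = 1.83×10^11 − 4.88×10^10 = 1.34×10^11 K⁴.
q = 5.67×10⁻⁸ × 1.34×10^11 / 2.741 = 2780 W/m².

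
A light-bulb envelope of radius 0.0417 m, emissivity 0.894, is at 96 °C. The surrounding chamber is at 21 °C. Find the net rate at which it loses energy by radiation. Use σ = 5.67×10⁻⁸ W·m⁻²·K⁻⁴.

A = 4πr² = 4π × (0.0417)² = 0.0219 m².
Convert: 96 °C = 369 K; 21 °C = 294 K.
Q = εσA(T⁴ − T_s⁴). T⁴ − T_s⁴ = (369)⁴ − (294)⁴ = 1.85×10^10 − 7.47×10^9 = 1.11×10^10 K⁴.
Q = 0.894 × 5.67×10⁻⁸ × 0.0219 × 1.11×10^10 = 12.3 W.

Q ≈ 12.3 W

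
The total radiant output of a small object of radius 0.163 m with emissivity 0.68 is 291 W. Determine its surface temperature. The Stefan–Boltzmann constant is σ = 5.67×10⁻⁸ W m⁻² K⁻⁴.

A = 4πr² = 4π × (0.163)² = 0.334 m².
From P = εσAT⁴, T = (P / εσA)^(1/4) = (291 / (0.68 × 5.67×10⁻⁸ × 0.334))^(1/4).
T = (2.26×10^10)^(1/4) = 388 K.

T ≈ 388 K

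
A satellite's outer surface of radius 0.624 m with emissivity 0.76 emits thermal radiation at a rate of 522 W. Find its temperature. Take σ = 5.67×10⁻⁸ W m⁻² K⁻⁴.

T ≈ 223 K

A = 4πr² = 4π × (0.624)² = 4.89 m².
From P = εσAT⁴, T = (P / εσA)^(1/4) = (522 / (0.76 × 5.67×10⁻⁸ × 4.89))^(1/4).
T = (2.48×10^9)^(1/4) = 223 K.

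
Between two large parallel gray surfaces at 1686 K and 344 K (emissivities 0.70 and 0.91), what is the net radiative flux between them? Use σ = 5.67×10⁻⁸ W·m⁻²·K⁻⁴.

For two large parallel gray plates, q = σ(T₁⁴ − T₂⁴) / (1/ε₁ + 1/ε₂ − 1).
1/ε₁ + 1/ε₂ − 1 = 1/0.70 + 1/0.91 − 1 = 1.527.
T₁⁴ − T₂⁴ = 8.08×10^12 − 1.40×10^10 = 8.07×10^12 K⁴.
q = 5.67×10⁻⁸ × 8.07×10^12 / 1.527 = 2.99×10^5 W/m².

q ≈ 2.99×10^5 W/m²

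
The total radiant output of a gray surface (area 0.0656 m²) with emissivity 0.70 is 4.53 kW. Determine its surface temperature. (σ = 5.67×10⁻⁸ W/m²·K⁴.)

T ≈ 1150 K

From P = εσAT⁴, T = (P / εσA)^(1/4) = (4530 / (0.70 × 5.67×10⁻⁸ × 0.0656))^(1/4).
T = (1.74×10^12)^(1/4) = 1150 K.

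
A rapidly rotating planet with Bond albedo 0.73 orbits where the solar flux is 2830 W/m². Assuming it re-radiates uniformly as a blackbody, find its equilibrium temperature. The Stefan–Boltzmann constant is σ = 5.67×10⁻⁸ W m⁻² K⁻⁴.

Power absorbed = (1−a)S·πR²; power emitted = 4πR²σT⁴. Equating and cancelling πR²:
T = ((1−a)S / 4σ)^(1/4) = (764 / (4 × 5.67×10⁻⁸))^(1/4) = (3.37×10^9)^(1/4).
T = 241 K.

T ≈ 241 K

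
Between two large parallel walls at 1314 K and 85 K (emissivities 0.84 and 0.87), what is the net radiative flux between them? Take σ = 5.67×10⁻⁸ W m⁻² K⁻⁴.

q ≈ 1.26×10^5 W/m²

For two large parallel gray plates, q = σ(T₁⁴ − T₂⁴) / (1/ε₁ + 1/ε₂ − 1).
1/ε₁ + 1/ε₂ − 1 = 1/0.84 + 1/0.87 − 1 = 1.340.
T₁⁴ − T₂⁴ = 2.98×10^12 − 5.22×10^7 = 2.98×10^12 K⁴.
q = 5.67×10⁻⁸ × 2.98×10^12 / 1.340 = 1.26×10^5 W/m².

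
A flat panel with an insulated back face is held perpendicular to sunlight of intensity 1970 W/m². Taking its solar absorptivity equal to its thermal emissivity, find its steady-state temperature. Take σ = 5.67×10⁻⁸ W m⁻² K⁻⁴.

Absorbed flux αS = emitted flux εσT⁴ (one radiating face); with α = ε, T = (S/σ)^(1/4).
T = (1970 / 5.67×10⁻⁸)^(1/4) = (3.47×10^10)^(1/4).
T = 432 K.

T ≈ 432 K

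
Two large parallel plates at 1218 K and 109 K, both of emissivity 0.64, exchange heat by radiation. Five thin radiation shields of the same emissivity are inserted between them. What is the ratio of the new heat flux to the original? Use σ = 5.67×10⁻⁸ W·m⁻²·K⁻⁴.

ratio ≈ 0.167

With N identical shields there are N+1 = 6 gaps in series, each with the same radiative resistance, so the flux falls to 1/(N+1) of its unshielded value.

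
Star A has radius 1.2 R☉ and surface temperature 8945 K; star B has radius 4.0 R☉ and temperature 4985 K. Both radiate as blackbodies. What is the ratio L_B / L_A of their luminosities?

L = 4πR²σT⁴ ∝ R²T⁴, so L_B/L_A = (4.0/1.2)² × (4985/8945)⁴ = 11.1 × 0.0965 = 1.07.

L_B/L_A ≈ 1.07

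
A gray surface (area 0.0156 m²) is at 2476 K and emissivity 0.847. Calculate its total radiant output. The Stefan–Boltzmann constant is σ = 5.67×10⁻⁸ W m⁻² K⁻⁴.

Stefan–Boltzmann: P = εσAT⁴ = 0.847 × 5.67×10⁻⁸ × 0.0156 × (2476)⁴ = 0.847 × 5.67×10⁻⁸ × 0.0156 × 3.76×10^13.
P = 28200 W.

P ≈ 28200 W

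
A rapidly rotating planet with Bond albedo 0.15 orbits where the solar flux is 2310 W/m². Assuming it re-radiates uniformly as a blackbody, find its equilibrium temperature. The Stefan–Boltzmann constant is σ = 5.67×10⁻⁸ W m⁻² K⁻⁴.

Power absorbed = (1−a)S·πR²; power emitted = 4πR²σT⁴. Equating and cancelling πR²:
T = ((1−a)S / 4σ)^(1/4) = (1960 / (4 × 5.67×10⁻⁸))^(1/4) = (8.66×10^9)^(1/4).
T = 305 K.

T ≈ 305 K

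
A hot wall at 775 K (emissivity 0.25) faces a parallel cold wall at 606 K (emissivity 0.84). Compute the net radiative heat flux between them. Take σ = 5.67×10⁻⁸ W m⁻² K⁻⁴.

For two large parallel gray plates, q = σ(T₁⁴ − T₂⁴) / (1/ε₁ + 1/ε₂ − 1).
1/ε₁ + 1/ε₂ − 1 = 1/0.25 + 1/0.84 − 1 = 4.190.
T₁⁴ − T₂⁴ = 3.61×10^11 − 1.35×10^11 = 2.26×10^11 K⁴.
q = 5.67×10⁻⁸ × 2.26×10^11 / 4.190 = 3060 W/m².

q ≈ 3060 W/m²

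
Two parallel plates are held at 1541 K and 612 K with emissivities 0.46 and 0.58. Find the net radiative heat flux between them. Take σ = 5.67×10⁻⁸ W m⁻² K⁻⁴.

For two large parallel gray plates, q = σ(T₁⁴ − T₂⁴) / (1/ε₁ + 1/ε₂ − 1).
1/ε₁ + 1/ε₂ − 1 = 1/0.46 + 1/0.58 − 1 = 2.898.
T₁⁴ − T₂⁴ = 5.64×10^12 − 1.40×10^11 = 5.50×10^12 K⁴.
q = 5.67×10⁻⁸ × 5.50×10^12 / 2.898 = 1.08×10^5 W/m².

q ≈ 1.08×10^5 W/m²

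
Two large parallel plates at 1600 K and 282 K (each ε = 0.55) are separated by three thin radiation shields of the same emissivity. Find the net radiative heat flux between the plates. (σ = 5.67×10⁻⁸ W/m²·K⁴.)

Each of the 4 gaps contributes resistance (2/ε − 1) = 2/0.55 − 1 = 2.636; total = 10.55.
q = σ(T₁⁴ − T₂⁴) / 10.55 = 5.67×10⁻⁸ × 6.55×10^12 / 10.55 = 35200 W/m².

q ≈ 35200 W/m²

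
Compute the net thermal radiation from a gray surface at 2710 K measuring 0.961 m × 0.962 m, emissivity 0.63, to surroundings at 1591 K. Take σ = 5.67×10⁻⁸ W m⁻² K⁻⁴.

A = 0.961 × 0.962 = 0.924 m².
Q = εσA(T⁴ − T_s⁴). T⁴ − T_s⁴ = (2710)⁴ − (1591)⁴ = 5.39×10^13 − 6.41×10^12 = 4.75×10^13 K⁴.
Q = 0.63 × 5.67×10⁻⁸ × 0.924 × 4.75×10^13 = 1.57×10^6 W.

Q ≈ 1.57×10^6 W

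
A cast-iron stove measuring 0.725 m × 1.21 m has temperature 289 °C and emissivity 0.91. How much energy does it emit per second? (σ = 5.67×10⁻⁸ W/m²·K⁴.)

P ≈ 4520 W

A = 0.725 × 1.21 = 0.877 m².
289 °C = 562 K.
Stefan–Boltzmann: P = εσAT⁴ = 0.91 × 5.67×10⁻⁸ × 0.877 × (562)⁴ = 0.91 × 5.67×10⁻⁸ × 0.877 × 9.98×10^10.
P = 4520 W.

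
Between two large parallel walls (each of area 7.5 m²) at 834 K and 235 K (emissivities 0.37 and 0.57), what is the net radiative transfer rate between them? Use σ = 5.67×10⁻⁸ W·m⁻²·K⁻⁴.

For two large parallel gray plates, q = σ(T₁⁴ − T₂⁴) / (1/ε₁ + 1/ε₂ − 1).
1/ε₁ + 1/ε₂ − 1 = 1/0.37 + 1/0.57 − 1 = 3.457.
T₁⁴ − T₂⁴ = 4.84×10^11 − 3.05×10^9 = 4.81×10^11 K⁴.
q = 5.67×10⁻⁸ × 4.81×10^11 / 3.457 = 7880 W/m².
Q = q·A = 7880 × 7.5 = 59100 W.

Q ≈ 59100 W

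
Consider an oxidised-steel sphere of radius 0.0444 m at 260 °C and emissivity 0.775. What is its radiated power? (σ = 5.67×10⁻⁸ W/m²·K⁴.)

A = 4πr² = 4π × (0.0444)² = 0.0248 m².
260 °C = 533 K.
Stefan–Boltzmann: P = εσAT⁴ = 0.775 × 5.67×10⁻⁸ × 0.0248 × (533)⁴ = 0.775 × 5.67×10⁻⁸ × 0.0248 × 8.07×10^10.
P = 87.9 W.

P ≈ 87.9 W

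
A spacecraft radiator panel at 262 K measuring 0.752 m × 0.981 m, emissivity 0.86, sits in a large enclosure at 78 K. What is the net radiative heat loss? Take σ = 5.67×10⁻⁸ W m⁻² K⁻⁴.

Q ≈ 168 W

A = 0.752 × 0.981 = 0.738 m².
Q = εσA(T⁴ − T_s⁴). T⁴ − T_s⁴ = (262)⁴ − (78)⁴ = 4.71×10^9 − 3.70×10^7 = 4.67×10^9 K⁴.
Q = 0.86 × 5.67×10⁻⁸ × 0.738 × 4.67×10^9 = 168 W.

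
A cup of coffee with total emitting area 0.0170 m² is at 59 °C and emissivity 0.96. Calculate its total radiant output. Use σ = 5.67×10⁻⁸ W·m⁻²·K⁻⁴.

P ≈ 11.2 W

59 °C = 332 K.
Stefan–Boltzmann: P = εσAT⁴ = 0.96 × 5.67×10⁻⁸ × 0.0170 × (332)⁴ = 0.96 × 5.67×10⁻⁸ × 0.0170 × 1.21×10^10.
P = 11.2 W.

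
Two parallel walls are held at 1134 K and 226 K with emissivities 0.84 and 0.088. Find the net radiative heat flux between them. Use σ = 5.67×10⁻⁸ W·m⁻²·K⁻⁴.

q ≈ 8100 W/m²

For two large parallel gray plates, q = σ(T₁⁴ − T₂⁴) / (1/ε₁ + 1/ε₂ − 1).
1/ε₁ + 1/ε₂ − 1 = 1/0.84 + 1/0.088 − 1 = 11.55.
T₁⁴ − T₂⁴ = 1.65×10^12 − 2.61×10^9 = 1.65×10^12 K⁴.
q = 5.67×10⁻⁸ × 1.65×10^12 / 11.55 = 8100 W/m².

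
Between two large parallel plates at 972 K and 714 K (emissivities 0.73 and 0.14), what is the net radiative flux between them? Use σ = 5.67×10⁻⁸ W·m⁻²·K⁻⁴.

For two large parallel gray plates, q = σ(T₁⁴ − T₂⁴) / (1/ε₁ + 1/ε₂ − 1).
1/ε₁ + 1/ε₂ − 1 = 1/0.73 + 1/0.14 − 1 = 7.513.
T₁⁴ − T₂⁴ = 8.93×10^11 − 2.60×10^11 = 6.33×10^11 K⁴.
q = 5.67×10⁻⁸ × 6.33×10^11 / 7.513 = 4780 W/m².

q ≈ 4780 W/m²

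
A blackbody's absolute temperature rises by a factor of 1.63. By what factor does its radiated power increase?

P ∝ T⁴, so the power scales as (1.63)⁴ = 7.06.

factor ≈ 7.06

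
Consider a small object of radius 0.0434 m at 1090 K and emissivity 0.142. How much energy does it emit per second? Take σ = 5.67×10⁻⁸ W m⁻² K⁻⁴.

A = 4πr² = 4π × (0.0434)² = 0.0237 m².
P = εσAT⁴ = 0.142 × 5.67×10⁻⁸ × 0.0237 × (1090)⁴ = 0.142 × 5.67×10⁻⁸ × 0.0237 × 1.41×10^12.
P = 269 W.

P ≈ 269 W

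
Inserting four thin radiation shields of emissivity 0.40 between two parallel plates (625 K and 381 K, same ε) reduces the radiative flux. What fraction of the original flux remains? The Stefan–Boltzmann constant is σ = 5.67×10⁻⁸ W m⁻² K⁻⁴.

With N identical shields there are N+1 = 5 gaps in series, each with the same radiative resistance, so the flux falls to 1/(N+1) of its unshielded value.

ratio ≈ 0.200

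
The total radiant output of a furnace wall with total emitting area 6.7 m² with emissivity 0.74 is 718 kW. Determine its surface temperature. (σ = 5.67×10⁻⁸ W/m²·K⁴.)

T ≈ 1260 K

From P = εσAT⁴, T = (P / εσA)^(1/4) = (7.18×10^5 / (0.74 × 5.67×10⁻⁸ × 6.70))^(1/4).
T = (2.55×10^12)^(1/4) = 1260 K.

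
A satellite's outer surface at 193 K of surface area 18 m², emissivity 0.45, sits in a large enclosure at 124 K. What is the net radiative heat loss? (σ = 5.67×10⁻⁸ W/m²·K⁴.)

Q = εσA(T⁴ − T_s⁴). T⁴ − T_s⁴ = (193)⁴ − (124)⁴ = 1.39×10^9 − 2.36×10^8 = 1.15×10^9 K⁴.
Q = 0.45 × 5.67×10⁻⁸ × 18.0 × 1.15×10^9 = 529 W.

Q ≈ 529 W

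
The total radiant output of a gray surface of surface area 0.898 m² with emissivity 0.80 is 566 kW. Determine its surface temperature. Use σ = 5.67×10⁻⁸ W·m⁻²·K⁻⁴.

From P = εσAT⁴, T = (P / εσA)^(1/4) = (5.66×10^5 / (0.80 × 5.67×10⁻⁸ × 0.898))^(1/4).
T = (1.39×10^13)^(1/4) = 1930 K.

T ≈ 1930 K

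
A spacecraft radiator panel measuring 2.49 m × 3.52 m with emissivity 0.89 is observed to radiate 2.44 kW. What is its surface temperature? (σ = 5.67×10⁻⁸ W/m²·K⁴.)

T ≈ 273 K

A = 2.49 × 3.52 = 8.76 m².
From P = εσAT⁴, T = (P / εσA)^(1/4) = (2440 / (0.89 × 5.67×10⁻⁸ × 8.76))^(1/4).
T = (5.52×10^9)^(1/4) = 273 K.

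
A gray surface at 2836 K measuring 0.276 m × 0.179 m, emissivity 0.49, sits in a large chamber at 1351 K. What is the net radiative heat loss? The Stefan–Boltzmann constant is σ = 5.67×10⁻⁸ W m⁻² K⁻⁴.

Q ≈ 84200 W

A = 0.276 × 0.179 = 0.0494 m².
Q = εσA(T⁴ − T_s⁴). T⁴ − T_s⁴ = (2836)⁴ − (1351)⁴ = 6.47×10^13 − 3.33×10^12 = 6.14×10^13 K⁴.
Q = 0.49 × 5.67×10⁻⁸ × 0.0494 × 6.14×10^13 = 84200 W.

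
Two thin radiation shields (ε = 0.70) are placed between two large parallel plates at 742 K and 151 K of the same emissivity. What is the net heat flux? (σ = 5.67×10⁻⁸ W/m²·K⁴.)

Each of the 3 gaps contributes resistance (2/ε − 1) = 2/0.70 − 1 = 1.857; total = 5.571.
q = σ(T₁⁴ − T₂⁴) / 5.571 = 5.67×10⁻⁸ × 3.03×10^11 / 5.571 = 3080 W/m².

q ≈ 3080 W/m²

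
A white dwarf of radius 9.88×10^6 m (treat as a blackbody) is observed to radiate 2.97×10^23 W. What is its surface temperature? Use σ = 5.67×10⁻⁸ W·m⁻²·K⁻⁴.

T ≈ 8080 K

A = 4πr² = 4π × (9.88×10^6)² = 1.23×10^15 m².
From P = σAT⁴, T = (P / σA)^(1/4) = (2.97×10^23 / (5.67×10⁻⁸ × 1.23×10^15))^(1/4).
T = (4.27×10^15)^(1/4) = 8080 K.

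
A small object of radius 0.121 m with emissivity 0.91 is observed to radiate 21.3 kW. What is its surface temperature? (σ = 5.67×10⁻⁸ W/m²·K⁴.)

T ≈ 1220 K

A = 4πr² = 4π × (0.121)² = 0.184 m².
From P = εσAT⁴, T = (P / εσA)^(1/4) = (21300 / (0.91 × 5.67×10⁻⁸ × 0.184))^(1/4).
T = (2.24×10^12)^(1/4) = 1220 K.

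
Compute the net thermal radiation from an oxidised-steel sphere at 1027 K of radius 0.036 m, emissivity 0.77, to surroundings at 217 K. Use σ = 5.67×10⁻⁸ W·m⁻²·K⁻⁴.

Q ≈ 789 W

A = 4πr² = 4π × (0.036)² = 0.0163 m².
Q = εσA(T⁴ − T_s⁴). T⁴ − T_s⁴ = (1027)⁴ − (217)⁴ = 1.11×10^12 − 2.22×10^9 = 1.11×10^12 K⁴.
Q = 0.77 × 5.67×10⁻⁸ × 0.0163 × 1.11×10^12 = 789 W.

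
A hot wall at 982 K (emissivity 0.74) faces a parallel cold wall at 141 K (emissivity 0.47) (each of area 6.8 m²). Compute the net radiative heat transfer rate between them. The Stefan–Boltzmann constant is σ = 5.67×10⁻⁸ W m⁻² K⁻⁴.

Q ≈ 1.45×10^5 W

For two large parallel gray plates, q = σ(T₁⁴ − T₂⁴) / (1/ε₁ + 1/ε₂ − 1).
1/ε₁ + 1/ε₂ − 1 = 1/0.74 + 1/0.47 − 1 = 2.479.
T₁⁴ − T₂⁴ = 9.30×10^11 − 3.95×10^8 = 9.30×10^11 K⁴.
q = 5.67×10⁻⁸ × 9.30×10^11 / 2.479 = 21300 W/m².
Q = q·A = 21300 × 6.8 = 1.45×10^5 W.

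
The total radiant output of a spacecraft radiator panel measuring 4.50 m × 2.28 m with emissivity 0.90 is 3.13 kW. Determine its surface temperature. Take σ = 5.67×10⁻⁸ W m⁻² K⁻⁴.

A = 4.50 × 2.28 = 10.3 m².
From P = εσAT⁴, T = (P / εσA)^(1/4) = (3130 / (0.90 × 5.67×10⁻⁸ × 10.3))^(1/4).
T = (5.98×10^9)^(1/4) = 278 K.

T ≈ 278 K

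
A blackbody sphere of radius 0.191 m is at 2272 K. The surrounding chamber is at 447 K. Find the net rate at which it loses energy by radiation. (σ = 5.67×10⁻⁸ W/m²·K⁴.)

Q ≈ 6.92×10^5 W

A = 4πr² = 4π × (0.191)² = 0.458 m².
Q = σA(T⁴ − T_s⁴). T⁴ − T_s⁴ = (2272)⁴ − (447)⁴ = 2.66×10^13 − 3.99×10^10 = 2.66×10^13 K⁴.
Q = 5.67×10⁻⁸ × 0.458 × 2.66×10^13 = 6.92×10^5 W.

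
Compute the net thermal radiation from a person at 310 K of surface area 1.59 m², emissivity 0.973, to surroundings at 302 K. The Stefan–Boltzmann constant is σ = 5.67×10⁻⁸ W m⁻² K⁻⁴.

Q ≈ 80.4 W

Q = εσA(T⁴ − T_s⁴). T⁴ − T_s⁴ = (310)⁴ − (302)⁴ = 9.24×10^9 − 8.32×10^9 = 9.17×10^8 K⁴.
Q = 0.973 × 5.67×10⁻⁸ × 1.59 × 9.17×10^8 = 80.4 W.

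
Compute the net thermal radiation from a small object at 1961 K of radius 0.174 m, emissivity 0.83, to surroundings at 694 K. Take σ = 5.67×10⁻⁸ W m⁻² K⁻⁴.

A = 4πr² = 4π × (0.174)² = 0.380 m².
Q = εσA(T⁴ − T_s⁴). T⁴ − T_s⁴ = (1961)⁴ − (694)⁴ = 1.48×10^13 − 2.32×10^11 = 1.46×10^13 K⁴.
Q = 0.83 × 5.67×10⁻⁸ × 0.380 × 1.46×10^13 = 2.61×10^5 W.

Q ≈ 2.61×10^5 W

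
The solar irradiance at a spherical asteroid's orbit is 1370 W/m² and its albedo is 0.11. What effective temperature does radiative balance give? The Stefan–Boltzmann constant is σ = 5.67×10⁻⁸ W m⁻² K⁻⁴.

Power absorbed = (1−a)S·πR²; power emitted = 4πR²σT⁴. Equating and cancelling πR²:
T = ((1−a)S / 4σ)^(1/4) = (1220 / (4 × 5.67×10⁻⁸))^(1/4) = (5.38×10^9)^(1/4).
T = 271 K.

T ≈ 271 K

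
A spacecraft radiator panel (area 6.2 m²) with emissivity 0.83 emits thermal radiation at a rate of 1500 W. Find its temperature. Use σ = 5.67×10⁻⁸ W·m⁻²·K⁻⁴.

From P = εσAT⁴, T = (P / εσA)^(1/4) = (1500 / (0.83 × 5.67×10⁻⁸ × 6.20))^(1/4).
T = (5.14×10^9)^(1/4) = 268 K.

T ≈ 268 K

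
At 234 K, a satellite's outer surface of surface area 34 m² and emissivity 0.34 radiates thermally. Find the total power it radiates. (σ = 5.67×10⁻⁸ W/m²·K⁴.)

P ≈ 1970 W

Stefan–Boltzmann: P = εσAT⁴ = 0.34 × 5.67×10⁻⁸ × 34.0 × (234)⁴ = 0.34 × 5.67×10⁻⁸ × 34.0 × 3.00×10^9.
P = 1970 W.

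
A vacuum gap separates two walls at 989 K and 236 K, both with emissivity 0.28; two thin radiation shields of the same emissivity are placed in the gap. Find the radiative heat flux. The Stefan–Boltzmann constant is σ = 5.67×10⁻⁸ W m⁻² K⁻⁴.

Each of the 3 gaps contributes resistance (2/ε − 1) = 2/0.28 − 1 = 6.143; total = 18.43.
q = σ(T₁⁴ − T₂⁴) / 18.43 = 5.67×10⁻⁸ × 9.54×10^11 / 18.43 = 2930 W/m².

q ≈ 2930 W/m²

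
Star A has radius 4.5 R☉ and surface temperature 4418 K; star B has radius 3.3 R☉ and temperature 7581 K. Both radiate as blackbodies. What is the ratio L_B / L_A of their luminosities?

L_B/L_A ≈ 4.66

L = 4πR²σT⁴ ∝ R²T⁴, so L_B/L_A = (3.3/4.5)² × (7581/4418)⁴ = 0.538 × 8.67 = 4.66.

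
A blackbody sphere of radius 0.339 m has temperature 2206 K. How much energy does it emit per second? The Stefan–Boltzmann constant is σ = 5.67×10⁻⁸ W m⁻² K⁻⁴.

P ≈ 1.94×10^6 W

A = 4πr² = 4π × (0.339)² = 1.44 m².
P = σAT⁴ = 5.67×10⁻⁸ × 1.44 × (2206)⁴ = 5.67×10⁻⁸ × 1.44 × 2.37×10^13.
P = 1.94×10^6 W.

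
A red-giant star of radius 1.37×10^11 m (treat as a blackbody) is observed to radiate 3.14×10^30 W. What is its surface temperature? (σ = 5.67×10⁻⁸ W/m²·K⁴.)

A = 4πr² = 4π × (1.37×10^11)² = 2.36×10^23 m².
From P = σAT⁴, T = (P / σA)^(1/4) = (3.14×10^30 / (5.67×10⁻⁸ × 2.36×10^23))^(1/4).
T = (2.35×10^14)^(1/4) = 3910 K.

T ≈ 3910 K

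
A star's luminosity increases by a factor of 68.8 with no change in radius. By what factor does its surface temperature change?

P ∝ T⁴ ⇒ T ∝ P^(1/4), so T scales by (68.8)^(1/4) = 2.88.

factor ≈ 2.88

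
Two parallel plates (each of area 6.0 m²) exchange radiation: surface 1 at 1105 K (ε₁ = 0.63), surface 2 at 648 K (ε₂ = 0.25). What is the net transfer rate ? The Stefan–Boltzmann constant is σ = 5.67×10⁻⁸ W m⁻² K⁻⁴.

Q ≈ 97500 W

For two large parallel gray plates, q = σ(T₁⁴ − T₂⁴) / (1/ε₁ + 1/ε₂ − 1).
1/ε₁ + 1/ε₂ − 1 = 1/0.63 + 1/0.25 − 1 = 4.587.
T₁⁴ − T₂⁴ = 1.49×10^12 − 1.76×10^11 = 1.31×10^12 K⁴.
q = 5.67×10⁻⁸ × 1.31×10^12 / 4.587 = 16200 W/m².
Q = q·A = 16200 × 6.0 = 97500 W.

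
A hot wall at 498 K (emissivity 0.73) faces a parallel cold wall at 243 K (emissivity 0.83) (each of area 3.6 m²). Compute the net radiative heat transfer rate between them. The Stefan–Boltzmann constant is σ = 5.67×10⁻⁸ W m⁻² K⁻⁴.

Q ≈ 7520 W

For two large parallel gray plates, q = σ(T₁⁴ − T₂⁴) / (1/ε₁ + 1/ε₂ − 1).
1/ε₁ + 1/ε₂ − 1 = 1/0.73 + 1/0.83 − 1 = 1.575.
T₁⁴ − T₂⁴ = 6.15×10^10 − 3.49×10^9 = 5.80×10^10 K⁴.
q = 5.67×10⁻⁸ × 5.80×10^10 / 1.575 = 2090 W/m².
Q = q·A = 2090 × 3.6 = 7520 W.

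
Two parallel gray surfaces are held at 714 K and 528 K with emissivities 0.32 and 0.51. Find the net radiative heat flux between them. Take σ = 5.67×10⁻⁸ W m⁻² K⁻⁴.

For two large parallel gray plates, q = σ(T₁⁴ − T₂⁴) / (1/ε₁ + 1/ε₂ − 1).
1/ε₁ + 1/ε₂ − 1 = 1/0.32 + 1/0.51 − 1 = 4.086.
T₁⁴ − T₂⁴ = 2.60×10^11 − 7.77×10^10 = 1.82×10^11 K⁴.
q = 5.67×10⁻⁸ × 1.82×10^11 / 4.086 = 2530 W/m².

q ≈ 2530 W/m²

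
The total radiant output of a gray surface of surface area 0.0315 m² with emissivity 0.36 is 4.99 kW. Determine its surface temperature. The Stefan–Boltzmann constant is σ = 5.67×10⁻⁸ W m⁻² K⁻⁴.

From P = εσAT⁴, T = (P / εσA)^(1/4) = (4990 / (0.36 × 5.67×10⁻⁸ × 0.0315))^(1/4).
T = (7.76×10^12)^(1/4) = 1670 K.

T ≈ 1670 K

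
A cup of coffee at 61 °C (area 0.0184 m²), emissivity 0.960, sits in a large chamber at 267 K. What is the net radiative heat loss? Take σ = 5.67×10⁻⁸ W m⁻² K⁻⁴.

Convert: 61 °C = 334 K.
Q = εσA(T⁴ − T_s⁴). T⁴ − T_s⁴ = (334)⁴ − (267)⁴ = 1.24×10^10 − 5.08×10^9 = 7.36×10^9 K⁴.
Q = 0.960 × 5.67×10⁻⁸ × 0.0184 × 7.36×10^9 = 7.37 W.

Q ≈ 7.37 W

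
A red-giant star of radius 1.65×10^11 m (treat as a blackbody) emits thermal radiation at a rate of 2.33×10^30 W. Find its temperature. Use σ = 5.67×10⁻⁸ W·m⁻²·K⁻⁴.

T ≈ 3310 K

A = 4πr² = 4π × (1.65×10^11)² = 3.42×10^23 m².
From P = σAT⁴, T = (P / σA)^(1/4) = (2.33×10^30 / (5.67×10⁻⁸ × 3.42×10^23))^(1/4).
T = (1.20×10^14)^(1/4) = 3310 K.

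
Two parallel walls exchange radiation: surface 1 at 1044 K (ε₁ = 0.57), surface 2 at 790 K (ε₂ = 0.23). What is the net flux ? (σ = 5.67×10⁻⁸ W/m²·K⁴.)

q ≈ 8870 W/m²

For two large parallel gray plates, q = σ(T₁⁴ − T₂⁴) / (1/ε₁ + 1/ε₂ − 1).
1/ε₁ + 1/ε₂ − 1 = 1/0.57 + 1/0.23 − 1 = 5.102.
T₁⁴ − T₂⁴ = 1.19×10^12 − 3.90×10^11 = 7.98×10^11 K⁴.
q = 5.67×10⁻⁸ × 7.98×10^11 / 5.102 = 8870 W/m².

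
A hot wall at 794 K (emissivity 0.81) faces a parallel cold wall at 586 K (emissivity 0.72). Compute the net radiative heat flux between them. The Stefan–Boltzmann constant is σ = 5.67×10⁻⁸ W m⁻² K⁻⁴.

For two large parallel gray plates, q = σ(T₁⁴ − T₂⁴) / (1/ε₁ + 1/ε₂ − 1).
1/ε₁ + 1/ε₂ − 1 = 1/0.81 + 1/0.72 − 1 = 1.623.
T₁⁴ − T₂⁴ = 3.97×10^11 − 1.18×10^11 = 2.80×10^11 K⁴.
q = 5.67×10⁻⁸ × 2.80×10^11 / 1.623 = 9760 W/m².

q ≈ 9760 W/m²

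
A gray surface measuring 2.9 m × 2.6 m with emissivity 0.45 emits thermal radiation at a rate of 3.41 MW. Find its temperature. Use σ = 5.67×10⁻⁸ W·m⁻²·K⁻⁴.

A = 2.9 × 2.6 = 7.54 m².
From P = εσAT⁴, T = (P / εσA)^(1/4) = (3.41×10^6 / (0.45 × 5.67×10⁻⁸ × 7.54))^(1/4).
T = (1.77×10^13)^(1/4) = 2050 K.

T ≈ 2050 K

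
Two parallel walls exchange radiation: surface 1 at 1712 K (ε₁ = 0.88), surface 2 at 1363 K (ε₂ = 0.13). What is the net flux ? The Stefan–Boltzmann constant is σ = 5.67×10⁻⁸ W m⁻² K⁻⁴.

q ≈ 37200 W/m²

For two large parallel gray plates, q = σ(T₁⁴ − T₂⁴) / (1/ε₁ + 1/ε₂ − 1).
1/ε₁ + 1/ε₂ − 1 = 1/0.88 + 1/0.13 − 1 = 7.829.
T₁⁴ − T₂⁴ = 8.59×10^12 − 3.45×10^12 = 5.14×10^12 K⁴.
q = 5.67×10⁻⁸ × 5.14×10^12 / 7.829 = 37200 W/m².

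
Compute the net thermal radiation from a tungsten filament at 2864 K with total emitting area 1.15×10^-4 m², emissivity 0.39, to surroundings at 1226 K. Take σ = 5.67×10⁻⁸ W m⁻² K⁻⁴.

Q = εσA(T⁴ − T_s⁴). T⁴ − T_s⁴ = (2864)⁴ − (1226)⁴ = 6.73×10^13 − 2.26×10^12 = 6.50×10^13 K⁴.
Q = 0.39 × 5.67×10⁻⁸ × 1.15×10^-4 × 6.50×10^13 = 165 W.

Q ≈ 165 W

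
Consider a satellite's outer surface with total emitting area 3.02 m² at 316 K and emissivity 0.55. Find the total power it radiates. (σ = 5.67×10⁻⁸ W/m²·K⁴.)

P ≈ 939 W

Stefan–Boltzmann: P = εσAT⁴ = 0.55 × 5.67×10⁻⁸ × 3.02 × (316)⁴ = 0.55 × 5.67×10⁻⁸ × 3.02 × 9.97×10^9.
P = 939 W.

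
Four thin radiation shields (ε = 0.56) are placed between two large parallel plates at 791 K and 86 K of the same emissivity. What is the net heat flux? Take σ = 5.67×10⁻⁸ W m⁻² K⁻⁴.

q ≈ 1730 W/m²

Each of the 5 gaps contributes resistance (2/ε − 1) = 2/0.56 − 1 = 2.571; total = 12.86.
q = σ(T₁⁴ − T₂⁴) / 12.86 = 5.67×10⁻⁸ × 3.91×10^11 / 12.86 = 1730 W/m².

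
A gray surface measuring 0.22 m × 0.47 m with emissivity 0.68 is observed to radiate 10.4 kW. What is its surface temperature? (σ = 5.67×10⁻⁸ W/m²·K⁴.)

A = 0.22 × 0.47 = 0.103 m².
From P = εσAT⁴, T = (P / εσA)^(1/4) = (10400 / (0.68 × 5.67×10⁻⁸ × 0.103))^(1/4).
T = (2.61×10^12)^(1/4) = 1270 K.

T ≈ 1270 K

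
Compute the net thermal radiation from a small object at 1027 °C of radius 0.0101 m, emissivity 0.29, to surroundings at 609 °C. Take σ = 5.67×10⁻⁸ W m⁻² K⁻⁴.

A = 4πr² = 4π × (0.0101)² = 1.28×10^-3 m².
Convert: 1027 °C = 1300 K; 609 °C = 882 K.
Q = εσA(T⁴ − T_s⁴). T⁴ − T_s⁴ = (1300)⁴ − (882)⁴ = 2.86×10^12 − 6.05×10^11 = 2.25×10^12 K⁴.
Q = 0.29 × 5.67×10⁻⁸ × 1.28×10^-3 × 2.25×10^12 = 47.4 W.

Q ≈ 47.4 W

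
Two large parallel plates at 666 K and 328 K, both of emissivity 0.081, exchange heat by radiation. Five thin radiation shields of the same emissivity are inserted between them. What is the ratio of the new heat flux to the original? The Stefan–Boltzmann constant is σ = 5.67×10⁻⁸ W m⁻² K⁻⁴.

ratio ≈ 0.167

With N identical shields there are N+1 = 6 gaps in series, each with the same radiative resistance, so the flux falls to 1/(N+1) of its unshielded value.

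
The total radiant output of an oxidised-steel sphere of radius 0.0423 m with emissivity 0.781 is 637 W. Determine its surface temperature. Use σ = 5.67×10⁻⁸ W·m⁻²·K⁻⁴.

A = 4πr² = 4π × (0.0423)² = 0.0225 m².
From P = εσAT⁴, T = (P / εσA)^(1/4) = (637 / (0.781 × 5.67×10⁻⁸ × 0.0225))^(1/4).
T = (6.40×10^11)^(1/4) = 894 K.

T ≈ 894 K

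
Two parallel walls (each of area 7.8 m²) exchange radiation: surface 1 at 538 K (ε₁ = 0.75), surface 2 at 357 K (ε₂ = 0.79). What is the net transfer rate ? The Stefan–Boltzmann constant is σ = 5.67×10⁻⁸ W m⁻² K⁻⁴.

Q ≈ 18700 W

For two large parallel gray plates, q = σ(T₁⁴ − T₂⁴) / (1/ε₁ + 1/ε₂ − 1).
1/ε₁ + 1/ε₂ − 1 = 1/0.75 + 1/0.79 − 1 = 1.599.
T₁⁴ − T₂⁴ = 8.38×10^10 − 1.62×10^10 = 6.75×10^10 K⁴.
q = 5.67×10⁻⁸ × 6.75×10^10 / 1.599 = 2390 W/m².
Q = q·A = 2390 × 7.8 = 18700 W.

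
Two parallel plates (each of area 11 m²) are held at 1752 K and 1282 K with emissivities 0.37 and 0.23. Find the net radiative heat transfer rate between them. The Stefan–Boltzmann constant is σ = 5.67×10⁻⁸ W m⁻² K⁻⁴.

Q ≈ 6.93×10^5 W

For two large parallel gray plates, q = σ(T₁⁴ − T₂⁴) / (1/ε₁ + 1/ε₂ − 1).
1/ε₁ + 1/ε₂ − 1 = 1/0.37 + 1/0.23 − 1 = 6.051.
T₁⁴ − T₂⁴ = 9.42×10^12 − 2.70×10^12 = 6.72×10^12 K⁴.
q = 5.67×10⁻⁸ × 6.72×10^12 / 6.051 = 63000 W/m².
Q = q·A = 63000 × 11 = 6.93×10^5 W.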